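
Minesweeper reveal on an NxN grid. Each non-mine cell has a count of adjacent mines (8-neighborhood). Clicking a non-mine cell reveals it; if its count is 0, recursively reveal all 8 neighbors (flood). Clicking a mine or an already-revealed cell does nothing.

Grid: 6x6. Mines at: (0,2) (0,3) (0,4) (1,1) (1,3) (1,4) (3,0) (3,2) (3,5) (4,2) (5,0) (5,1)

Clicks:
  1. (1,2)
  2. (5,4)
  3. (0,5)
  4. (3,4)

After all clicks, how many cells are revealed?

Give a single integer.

Answer: 9

Derivation:
Click 1 (1,2) count=4: revealed 1 new [(1,2)] -> total=1
Click 2 (5,4) count=0: revealed 6 new [(4,3) (4,4) (4,5) (5,3) (5,4) (5,5)] -> total=7
Click 3 (0,5) count=2: revealed 1 new [(0,5)] -> total=8
Click 4 (3,4) count=1: revealed 1 new [(3,4)] -> total=9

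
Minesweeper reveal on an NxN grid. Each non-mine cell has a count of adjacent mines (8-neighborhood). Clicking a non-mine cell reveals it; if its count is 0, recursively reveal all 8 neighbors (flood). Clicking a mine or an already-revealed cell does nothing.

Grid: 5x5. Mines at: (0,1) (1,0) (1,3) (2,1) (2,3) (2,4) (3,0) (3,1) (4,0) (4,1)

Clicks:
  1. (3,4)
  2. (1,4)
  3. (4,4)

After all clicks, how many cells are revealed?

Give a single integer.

Click 1 (3,4) count=2: revealed 1 new [(3,4)] -> total=1
Click 2 (1,4) count=3: revealed 1 new [(1,4)] -> total=2
Click 3 (4,4) count=0: revealed 5 new [(3,2) (3,3) (4,2) (4,3) (4,4)] -> total=7

Answer: 7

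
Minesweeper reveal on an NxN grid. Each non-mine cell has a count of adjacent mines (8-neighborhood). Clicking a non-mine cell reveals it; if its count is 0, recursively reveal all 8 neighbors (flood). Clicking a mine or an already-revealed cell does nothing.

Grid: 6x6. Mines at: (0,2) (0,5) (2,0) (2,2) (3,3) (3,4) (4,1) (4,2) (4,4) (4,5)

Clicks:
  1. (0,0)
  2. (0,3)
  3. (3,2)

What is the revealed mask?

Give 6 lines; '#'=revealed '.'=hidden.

Click 1 (0,0) count=0: revealed 4 new [(0,0) (0,1) (1,0) (1,1)] -> total=4
Click 2 (0,3) count=1: revealed 1 new [(0,3)] -> total=5
Click 3 (3,2) count=4: revealed 1 new [(3,2)] -> total=6

Answer: ##.#..
##....
......
..#...
......
......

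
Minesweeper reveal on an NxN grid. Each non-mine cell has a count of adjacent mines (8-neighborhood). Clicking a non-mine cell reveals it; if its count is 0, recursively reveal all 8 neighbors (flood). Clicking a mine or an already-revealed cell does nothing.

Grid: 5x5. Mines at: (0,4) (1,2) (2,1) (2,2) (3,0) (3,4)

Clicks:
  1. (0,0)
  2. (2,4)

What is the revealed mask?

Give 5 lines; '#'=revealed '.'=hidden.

Click 1 (0,0) count=0: revealed 4 new [(0,0) (0,1) (1,0) (1,1)] -> total=4
Click 2 (2,4) count=1: revealed 1 new [(2,4)] -> total=5

Answer: ##...
##...
....#
.....
.....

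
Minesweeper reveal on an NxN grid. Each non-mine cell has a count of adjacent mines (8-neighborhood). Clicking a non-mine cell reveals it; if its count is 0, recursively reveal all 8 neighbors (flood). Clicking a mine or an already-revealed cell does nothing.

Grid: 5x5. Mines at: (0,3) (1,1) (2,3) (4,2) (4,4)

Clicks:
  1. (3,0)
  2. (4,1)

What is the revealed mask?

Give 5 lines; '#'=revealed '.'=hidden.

Click 1 (3,0) count=0: revealed 6 new [(2,0) (2,1) (3,0) (3,1) (4,0) (4,1)] -> total=6
Click 2 (4,1) count=1: revealed 0 new [(none)] -> total=6

Answer: .....
.....
##...
##...
##...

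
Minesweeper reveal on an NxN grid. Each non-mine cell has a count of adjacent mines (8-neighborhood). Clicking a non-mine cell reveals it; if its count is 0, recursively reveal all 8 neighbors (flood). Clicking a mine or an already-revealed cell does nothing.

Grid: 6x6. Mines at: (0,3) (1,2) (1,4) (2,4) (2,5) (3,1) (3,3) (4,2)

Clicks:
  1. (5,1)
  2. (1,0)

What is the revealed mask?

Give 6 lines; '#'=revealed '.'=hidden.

Click 1 (5,1) count=1: revealed 1 new [(5,1)] -> total=1
Click 2 (1,0) count=0: revealed 6 new [(0,0) (0,1) (1,0) (1,1) (2,0) (2,1)] -> total=7

Answer: ##....
##....
##....
......
......
.#....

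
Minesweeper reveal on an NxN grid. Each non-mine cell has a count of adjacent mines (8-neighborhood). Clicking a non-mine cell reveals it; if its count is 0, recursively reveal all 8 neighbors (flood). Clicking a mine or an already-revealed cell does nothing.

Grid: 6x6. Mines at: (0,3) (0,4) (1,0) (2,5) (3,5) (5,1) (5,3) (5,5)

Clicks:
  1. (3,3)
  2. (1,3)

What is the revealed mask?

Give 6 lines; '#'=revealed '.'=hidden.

Answer: ......
.####.
#####.
#####.
#####.
......

Derivation:
Click 1 (3,3) count=0: revealed 19 new [(1,1) (1,2) (1,3) (1,4) (2,0) (2,1) (2,2) (2,3) (2,4) (3,0) (3,1) (3,2) (3,3) (3,4) (4,0) (4,1) (4,2) (4,3) (4,4)] -> total=19
Click 2 (1,3) count=2: revealed 0 new [(none)] -> total=19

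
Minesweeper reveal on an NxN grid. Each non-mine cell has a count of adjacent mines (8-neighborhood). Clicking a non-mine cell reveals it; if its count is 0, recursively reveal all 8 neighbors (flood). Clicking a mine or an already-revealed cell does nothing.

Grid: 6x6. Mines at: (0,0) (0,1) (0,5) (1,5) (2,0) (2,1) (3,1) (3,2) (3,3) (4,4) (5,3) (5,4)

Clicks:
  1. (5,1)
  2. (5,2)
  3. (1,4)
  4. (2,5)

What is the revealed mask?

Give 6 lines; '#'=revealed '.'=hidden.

Answer: ......
....#.
.....#
......
###...
###...

Derivation:
Click 1 (5,1) count=0: revealed 6 new [(4,0) (4,1) (4,2) (5,0) (5,1) (5,2)] -> total=6
Click 2 (5,2) count=1: revealed 0 new [(none)] -> total=6
Click 3 (1,4) count=2: revealed 1 new [(1,4)] -> total=7
Click 4 (2,5) count=1: revealed 1 new [(2,5)] -> total=8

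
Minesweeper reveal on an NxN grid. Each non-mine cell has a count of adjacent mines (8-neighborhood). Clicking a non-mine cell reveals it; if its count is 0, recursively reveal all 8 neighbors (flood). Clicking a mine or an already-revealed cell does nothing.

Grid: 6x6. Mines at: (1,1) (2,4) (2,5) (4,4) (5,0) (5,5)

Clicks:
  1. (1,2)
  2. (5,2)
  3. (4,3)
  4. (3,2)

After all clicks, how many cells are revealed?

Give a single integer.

Answer: 16

Derivation:
Click 1 (1,2) count=1: revealed 1 new [(1,2)] -> total=1
Click 2 (5,2) count=0: revealed 15 new [(2,0) (2,1) (2,2) (2,3) (3,0) (3,1) (3,2) (3,3) (4,0) (4,1) (4,2) (4,3) (5,1) (5,2) (5,3)] -> total=16
Click 3 (4,3) count=1: revealed 0 new [(none)] -> total=16
Click 4 (3,2) count=0: revealed 0 new [(none)] -> total=16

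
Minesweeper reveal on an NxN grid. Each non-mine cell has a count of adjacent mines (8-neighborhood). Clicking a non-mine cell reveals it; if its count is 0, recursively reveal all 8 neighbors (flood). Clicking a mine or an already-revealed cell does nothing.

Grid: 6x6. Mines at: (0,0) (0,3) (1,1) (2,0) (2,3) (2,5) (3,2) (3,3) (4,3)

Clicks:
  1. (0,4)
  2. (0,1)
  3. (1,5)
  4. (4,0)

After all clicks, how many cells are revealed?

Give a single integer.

Answer: 11

Derivation:
Click 1 (0,4) count=1: revealed 1 new [(0,4)] -> total=1
Click 2 (0,1) count=2: revealed 1 new [(0,1)] -> total=2
Click 3 (1,5) count=1: revealed 1 new [(1,5)] -> total=3
Click 4 (4,0) count=0: revealed 8 new [(3,0) (3,1) (4,0) (4,1) (4,2) (5,0) (5,1) (5,2)] -> total=11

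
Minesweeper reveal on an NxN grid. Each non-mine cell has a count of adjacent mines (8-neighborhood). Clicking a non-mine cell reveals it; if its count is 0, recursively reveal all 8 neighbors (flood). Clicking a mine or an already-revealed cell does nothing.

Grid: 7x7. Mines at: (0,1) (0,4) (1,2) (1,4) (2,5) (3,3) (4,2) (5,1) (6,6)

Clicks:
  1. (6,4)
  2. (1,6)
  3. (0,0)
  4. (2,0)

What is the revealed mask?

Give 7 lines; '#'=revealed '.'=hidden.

Click 1 (6,4) count=0: revealed 16 new [(3,4) (3,5) (3,6) (4,3) (4,4) (4,5) (4,6) (5,2) (5,3) (5,4) (5,5) (5,6) (6,2) (6,3) (6,4) (6,5)] -> total=16
Click 2 (1,6) count=1: revealed 1 new [(1,6)] -> total=17
Click 3 (0,0) count=1: revealed 1 new [(0,0)] -> total=18
Click 4 (2,0) count=0: revealed 8 new [(1,0) (1,1) (2,0) (2,1) (3,0) (3,1) (4,0) (4,1)] -> total=26

Answer: #......
##....#
##.....
##..###
##.####
..#####
..####.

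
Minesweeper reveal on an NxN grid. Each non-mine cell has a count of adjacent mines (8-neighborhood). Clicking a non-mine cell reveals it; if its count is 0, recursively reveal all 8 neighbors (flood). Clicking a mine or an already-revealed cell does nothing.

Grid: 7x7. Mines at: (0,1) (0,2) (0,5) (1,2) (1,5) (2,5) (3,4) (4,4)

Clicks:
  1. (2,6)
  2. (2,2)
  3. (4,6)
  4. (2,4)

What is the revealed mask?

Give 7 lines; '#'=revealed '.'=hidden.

Click 1 (2,6) count=2: revealed 1 new [(2,6)] -> total=1
Click 2 (2,2) count=1: revealed 1 new [(2,2)] -> total=2
Click 3 (4,6) count=0: revealed 31 new [(1,0) (1,1) (2,0) (2,1) (2,3) (3,0) (3,1) (3,2) (3,3) (3,5) (3,6) (4,0) (4,1) (4,2) (4,3) (4,5) (4,6) (5,0) (5,1) (5,2) (5,3) (5,4) (5,5) (5,6) (6,0) (6,1) (6,2) (6,3) (6,4) (6,5) (6,6)] -> total=33
Click 4 (2,4) count=3: revealed 1 new [(2,4)] -> total=34

Answer: .......
##.....
#####.#
####.##
####.##
#######
#######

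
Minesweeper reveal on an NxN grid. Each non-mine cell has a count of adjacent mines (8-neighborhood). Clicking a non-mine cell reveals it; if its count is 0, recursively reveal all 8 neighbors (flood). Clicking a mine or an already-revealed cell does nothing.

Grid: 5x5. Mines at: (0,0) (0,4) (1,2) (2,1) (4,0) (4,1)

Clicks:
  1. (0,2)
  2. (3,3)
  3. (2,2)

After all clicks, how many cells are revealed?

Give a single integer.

Answer: 12

Derivation:
Click 1 (0,2) count=1: revealed 1 new [(0,2)] -> total=1
Click 2 (3,3) count=0: revealed 11 new [(1,3) (1,4) (2,2) (2,3) (2,4) (3,2) (3,3) (3,4) (4,2) (4,3) (4,4)] -> total=12
Click 3 (2,2) count=2: revealed 0 new [(none)] -> total=12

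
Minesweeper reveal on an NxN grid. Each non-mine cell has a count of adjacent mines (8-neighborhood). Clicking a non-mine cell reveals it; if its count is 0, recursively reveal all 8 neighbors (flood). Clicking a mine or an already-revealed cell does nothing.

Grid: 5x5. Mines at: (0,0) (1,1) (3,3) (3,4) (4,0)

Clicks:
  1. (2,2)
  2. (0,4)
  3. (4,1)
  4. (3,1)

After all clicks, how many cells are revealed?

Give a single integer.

Answer: 11

Derivation:
Click 1 (2,2) count=2: revealed 1 new [(2,2)] -> total=1
Click 2 (0,4) count=0: revealed 8 new [(0,2) (0,3) (0,4) (1,2) (1,3) (1,4) (2,3) (2,4)] -> total=9
Click 3 (4,1) count=1: revealed 1 new [(4,1)] -> total=10
Click 4 (3,1) count=1: revealed 1 new [(3,1)] -> total=11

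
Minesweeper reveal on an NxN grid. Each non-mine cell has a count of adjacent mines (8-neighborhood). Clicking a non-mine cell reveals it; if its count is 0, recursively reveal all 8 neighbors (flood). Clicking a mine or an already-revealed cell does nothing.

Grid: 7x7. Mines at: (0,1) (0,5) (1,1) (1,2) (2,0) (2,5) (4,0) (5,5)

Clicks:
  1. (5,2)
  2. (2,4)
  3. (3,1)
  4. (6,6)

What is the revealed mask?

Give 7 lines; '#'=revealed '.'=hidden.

Click 1 (5,2) count=0: revealed 22 new [(2,1) (2,2) (2,3) (2,4) (3,1) (3,2) (3,3) (3,4) (4,1) (4,2) (4,3) (4,4) (5,0) (5,1) (5,2) (5,3) (5,4) (6,0) (6,1) (6,2) (6,3) (6,4)] -> total=22
Click 2 (2,4) count=1: revealed 0 new [(none)] -> total=22
Click 3 (3,1) count=2: revealed 0 new [(none)] -> total=22
Click 4 (6,6) count=1: revealed 1 new [(6,6)] -> total=23

Answer: .......
.......
.####..
.####..
.####..
#####..
#####.#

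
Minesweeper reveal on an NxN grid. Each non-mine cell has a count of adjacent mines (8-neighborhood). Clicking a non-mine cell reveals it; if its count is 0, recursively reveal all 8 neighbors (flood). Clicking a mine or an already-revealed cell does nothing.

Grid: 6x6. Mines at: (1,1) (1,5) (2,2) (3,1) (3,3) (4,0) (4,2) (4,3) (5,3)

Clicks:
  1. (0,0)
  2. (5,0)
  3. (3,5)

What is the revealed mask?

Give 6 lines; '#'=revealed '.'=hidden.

Answer: #.....
......
....##
....##
....##
#...##

Derivation:
Click 1 (0,0) count=1: revealed 1 new [(0,0)] -> total=1
Click 2 (5,0) count=1: revealed 1 new [(5,0)] -> total=2
Click 3 (3,5) count=0: revealed 8 new [(2,4) (2,5) (3,4) (3,5) (4,4) (4,5) (5,4) (5,5)] -> total=10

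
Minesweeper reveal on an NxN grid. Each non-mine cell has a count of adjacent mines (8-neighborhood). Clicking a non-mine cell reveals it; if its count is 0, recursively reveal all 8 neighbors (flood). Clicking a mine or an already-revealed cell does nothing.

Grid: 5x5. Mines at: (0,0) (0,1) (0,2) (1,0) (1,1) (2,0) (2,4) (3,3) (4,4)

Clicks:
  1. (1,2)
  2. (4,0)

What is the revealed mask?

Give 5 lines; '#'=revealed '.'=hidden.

Click 1 (1,2) count=3: revealed 1 new [(1,2)] -> total=1
Click 2 (4,0) count=0: revealed 6 new [(3,0) (3,1) (3,2) (4,0) (4,1) (4,2)] -> total=7

Answer: .....
..#..
.....
###..
###..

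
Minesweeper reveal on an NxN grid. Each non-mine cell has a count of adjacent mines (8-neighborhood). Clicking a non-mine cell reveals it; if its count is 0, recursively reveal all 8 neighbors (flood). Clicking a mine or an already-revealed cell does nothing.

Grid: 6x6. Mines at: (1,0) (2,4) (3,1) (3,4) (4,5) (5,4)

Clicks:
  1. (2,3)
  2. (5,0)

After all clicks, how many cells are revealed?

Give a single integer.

Answer: 9

Derivation:
Click 1 (2,3) count=2: revealed 1 new [(2,3)] -> total=1
Click 2 (5,0) count=0: revealed 8 new [(4,0) (4,1) (4,2) (4,3) (5,0) (5,1) (5,2) (5,3)] -> total=9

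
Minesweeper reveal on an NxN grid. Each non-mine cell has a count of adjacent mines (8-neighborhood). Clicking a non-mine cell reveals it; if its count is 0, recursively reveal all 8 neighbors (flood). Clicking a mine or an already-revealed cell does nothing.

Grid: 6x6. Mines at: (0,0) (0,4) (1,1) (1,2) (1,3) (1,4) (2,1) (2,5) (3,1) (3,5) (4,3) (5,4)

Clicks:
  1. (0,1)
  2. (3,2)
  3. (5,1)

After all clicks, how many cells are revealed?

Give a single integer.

Click 1 (0,1) count=3: revealed 1 new [(0,1)] -> total=1
Click 2 (3,2) count=3: revealed 1 new [(3,2)] -> total=2
Click 3 (5,1) count=0: revealed 6 new [(4,0) (4,1) (4,2) (5,0) (5,1) (5,2)] -> total=8

Answer: 8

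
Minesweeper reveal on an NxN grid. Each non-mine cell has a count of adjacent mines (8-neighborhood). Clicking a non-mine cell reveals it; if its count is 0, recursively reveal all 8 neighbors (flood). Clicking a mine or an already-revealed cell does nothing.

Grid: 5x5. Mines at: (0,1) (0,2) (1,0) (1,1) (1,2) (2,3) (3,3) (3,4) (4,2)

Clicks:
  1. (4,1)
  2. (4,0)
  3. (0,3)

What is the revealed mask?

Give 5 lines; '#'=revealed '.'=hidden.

Click 1 (4,1) count=1: revealed 1 new [(4,1)] -> total=1
Click 2 (4,0) count=0: revealed 5 new [(2,0) (2,1) (3,0) (3,1) (4,0)] -> total=6
Click 3 (0,3) count=2: revealed 1 new [(0,3)] -> total=7

Answer: ...#.
.....
##...
##...
##...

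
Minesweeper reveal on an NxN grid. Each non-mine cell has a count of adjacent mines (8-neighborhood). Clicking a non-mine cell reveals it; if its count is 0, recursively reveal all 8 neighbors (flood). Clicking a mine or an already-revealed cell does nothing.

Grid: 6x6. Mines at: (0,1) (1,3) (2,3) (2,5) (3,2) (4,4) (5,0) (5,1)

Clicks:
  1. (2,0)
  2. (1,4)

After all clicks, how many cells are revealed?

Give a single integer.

Click 1 (2,0) count=0: revealed 8 new [(1,0) (1,1) (2,0) (2,1) (3,0) (3,1) (4,0) (4,1)] -> total=8
Click 2 (1,4) count=3: revealed 1 new [(1,4)] -> total=9

Answer: 9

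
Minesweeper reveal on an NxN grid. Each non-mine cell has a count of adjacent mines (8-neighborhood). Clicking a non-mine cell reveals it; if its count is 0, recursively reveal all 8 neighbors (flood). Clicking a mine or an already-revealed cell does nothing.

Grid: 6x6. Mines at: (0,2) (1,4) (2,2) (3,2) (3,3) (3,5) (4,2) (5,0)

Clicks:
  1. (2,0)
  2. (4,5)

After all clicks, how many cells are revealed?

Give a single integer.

Click 1 (2,0) count=0: revealed 10 new [(0,0) (0,1) (1,0) (1,1) (2,0) (2,1) (3,0) (3,1) (4,0) (4,1)] -> total=10
Click 2 (4,5) count=1: revealed 1 new [(4,5)] -> total=11

Answer: 11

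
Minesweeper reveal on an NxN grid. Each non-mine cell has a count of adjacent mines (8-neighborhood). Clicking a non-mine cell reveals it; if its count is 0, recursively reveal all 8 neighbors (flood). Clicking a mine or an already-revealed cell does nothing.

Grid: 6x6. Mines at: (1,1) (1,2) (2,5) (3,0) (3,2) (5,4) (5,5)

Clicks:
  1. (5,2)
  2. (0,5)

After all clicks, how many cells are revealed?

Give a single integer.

Click 1 (5,2) count=0: revealed 8 new [(4,0) (4,1) (4,2) (4,3) (5,0) (5,1) (5,2) (5,3)] -> total=8
Click 2 (0,5) count=0: revealed 6 new [(0,3) (0,4) (0,5) (1,3) (1,4) (1,5)] -> total=14

Answer: 14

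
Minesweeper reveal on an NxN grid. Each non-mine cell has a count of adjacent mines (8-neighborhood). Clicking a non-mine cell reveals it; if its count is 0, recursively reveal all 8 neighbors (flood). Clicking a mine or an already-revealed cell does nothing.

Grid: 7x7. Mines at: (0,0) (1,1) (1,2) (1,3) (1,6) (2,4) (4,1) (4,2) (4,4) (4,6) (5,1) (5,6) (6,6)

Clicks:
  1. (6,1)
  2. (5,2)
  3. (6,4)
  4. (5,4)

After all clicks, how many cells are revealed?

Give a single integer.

Answer: 9

Derivation:
Click 1 (6,1) count=1: revealed 1 new [(6,1)] -> total=1
Click 2 (5,2) count=3: revealed 1 new [(5,2)] -> total=2
Click 3 (6,4) count=0: revealed 7 new [(5,3) (5,4) (5,5) (6,2) (6,3) (6,4) (6,5)] -> total=9
Click 4 (5,4) count=1: revealed 0 new [(none)] -> total=9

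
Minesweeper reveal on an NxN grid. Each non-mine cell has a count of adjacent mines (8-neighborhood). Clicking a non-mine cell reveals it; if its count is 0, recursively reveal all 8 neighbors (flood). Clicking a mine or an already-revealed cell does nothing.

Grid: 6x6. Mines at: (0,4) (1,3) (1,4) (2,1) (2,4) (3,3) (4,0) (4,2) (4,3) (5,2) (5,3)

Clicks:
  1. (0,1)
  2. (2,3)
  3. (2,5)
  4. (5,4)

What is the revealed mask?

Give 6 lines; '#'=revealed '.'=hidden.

Click 1 (0,1) count=0: revealed 6 new [(0,0) (0,1) (0,2) (1,0) (1,1) (1,2)] -> total=6
Click 2 (2,3) count=4: revealed 1 new [(2,3)] -> total=7
Click 3 (2,5) count=2: revealed 1 new [(2,5)] -> total=8
Click 4 (5,4) count=2: revealed 1 new [(5,4)] -> total=9

Answer: ###...
###...
...#.#
......
......
....#.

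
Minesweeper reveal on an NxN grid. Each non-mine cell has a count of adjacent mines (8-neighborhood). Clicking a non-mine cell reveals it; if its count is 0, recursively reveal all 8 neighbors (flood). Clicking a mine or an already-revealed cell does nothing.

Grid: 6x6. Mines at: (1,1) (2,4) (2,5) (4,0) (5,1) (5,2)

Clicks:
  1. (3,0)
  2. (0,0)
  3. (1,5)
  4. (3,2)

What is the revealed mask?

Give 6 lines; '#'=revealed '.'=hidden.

Click 1 (3,0) count=1: revealed 1 new [(3,0)] -> total=1
Click 2 (0,0) count=1: revealed 1 new [(0,0)] -> total=2
Click 3 (1,5) count=2: revealed 1 new [(1,5)] -> total=3
Click 4 (3,2) count=0: revealed 9 new [(2,1) (2,2) (2,3) (3,1) (3,2) (3,3) (4,1) (4,2) (4,3)] -> total=12

Answer: #.....
.....#
.###..
####..
.###..
......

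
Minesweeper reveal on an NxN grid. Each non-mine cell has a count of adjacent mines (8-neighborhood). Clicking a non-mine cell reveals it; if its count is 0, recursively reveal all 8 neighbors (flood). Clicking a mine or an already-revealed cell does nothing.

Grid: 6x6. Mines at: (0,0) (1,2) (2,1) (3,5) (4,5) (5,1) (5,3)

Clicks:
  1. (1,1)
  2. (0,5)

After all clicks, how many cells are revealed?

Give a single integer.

Click 1 (1,1) count=3: revealed 1 new [(1,1)] -> total=1
Click 2 (0,5) count=0: revealed 9 new [(0,3) (0,4) (0,5) (1,3) (1,4) (1,5) (2,3) (2,4) (2,5)] -> total=10

Answer: 10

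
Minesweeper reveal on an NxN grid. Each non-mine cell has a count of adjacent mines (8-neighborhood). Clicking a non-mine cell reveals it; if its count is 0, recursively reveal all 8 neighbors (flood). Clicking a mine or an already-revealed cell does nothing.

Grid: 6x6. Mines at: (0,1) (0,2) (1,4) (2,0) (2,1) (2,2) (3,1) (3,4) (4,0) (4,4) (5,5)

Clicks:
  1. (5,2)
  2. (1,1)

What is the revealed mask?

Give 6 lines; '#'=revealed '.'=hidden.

Answer: ......
.#....
......
......
.###..
.###..

Derivation:
Click 1 (5,2) count=0: revealed 6 new [(4,1) (4,2) (4,3) (5,1) (5,2) (5,3)] -> total=6
Click 2 (1,1) count=5: revealed 1 new [(1,1)] -> total=7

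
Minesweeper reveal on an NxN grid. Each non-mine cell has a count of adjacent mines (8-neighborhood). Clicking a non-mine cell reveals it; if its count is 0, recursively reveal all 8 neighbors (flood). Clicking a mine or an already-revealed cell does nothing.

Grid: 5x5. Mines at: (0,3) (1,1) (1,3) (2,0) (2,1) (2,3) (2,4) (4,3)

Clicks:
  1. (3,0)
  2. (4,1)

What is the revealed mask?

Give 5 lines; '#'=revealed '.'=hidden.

Answer: .....
.....
.....
###..
###..

Derivation:
Click 1 (3,0) count=2: revealed 1 new [(3,0)] -> total=1
Click 2 (4,1) count=0: revealed 5 new [(3,1) (3,2) (4,0) (4,1) (4,2)] -> total=6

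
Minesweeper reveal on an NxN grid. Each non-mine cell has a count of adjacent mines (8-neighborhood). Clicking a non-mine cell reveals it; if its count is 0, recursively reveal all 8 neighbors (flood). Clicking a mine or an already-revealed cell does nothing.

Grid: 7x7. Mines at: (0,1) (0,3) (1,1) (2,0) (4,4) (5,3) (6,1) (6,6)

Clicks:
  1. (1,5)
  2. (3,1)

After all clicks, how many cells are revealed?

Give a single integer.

Click 1 (1,5) count=0: revealed 32 new [(0,4) (0,5) (0,6) (1,2) (1,3) (1,4) (1,5) (1,6) (2,1) (2,2) (2,3) (2,4) (2,5) (2,6) (3,0) (3,1) (3,2) (3,3) (3,4) (3,5) (3,6) (4,0) (4,1) (4,2) (4,3) (4,5) (4,6) (5,0) (5,1) (5,2) (5,5) (5,6)] -> total=32
Click 2 (3,1) count=1: revealed 0 new [(none)] -> total=32

Answer: 32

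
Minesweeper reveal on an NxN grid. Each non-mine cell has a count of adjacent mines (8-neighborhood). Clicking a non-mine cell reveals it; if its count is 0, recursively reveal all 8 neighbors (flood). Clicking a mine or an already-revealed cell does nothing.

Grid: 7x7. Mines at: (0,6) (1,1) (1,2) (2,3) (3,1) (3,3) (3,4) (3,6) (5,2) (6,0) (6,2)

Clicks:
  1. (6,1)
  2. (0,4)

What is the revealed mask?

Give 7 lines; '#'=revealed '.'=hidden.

Click 1 (6,1) count=3: revealed 1 new [(6,1)] -> total=1
Click 2 (0,4) count=0: revealed 6 new [(0,3) (0,4) (0,5) (1,3) (1,4) (1,5)] -> total=7

Answer: ...###.
...###.
.......
.......
.......
.......
.#.....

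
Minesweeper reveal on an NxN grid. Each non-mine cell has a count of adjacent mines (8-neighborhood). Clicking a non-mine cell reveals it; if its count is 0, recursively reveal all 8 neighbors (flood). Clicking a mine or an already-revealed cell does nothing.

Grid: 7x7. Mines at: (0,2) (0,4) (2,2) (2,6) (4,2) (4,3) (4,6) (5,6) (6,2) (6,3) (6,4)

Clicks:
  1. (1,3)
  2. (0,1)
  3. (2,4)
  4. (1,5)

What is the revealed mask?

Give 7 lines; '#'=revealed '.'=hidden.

Click 1 (1,3) count=3: revealed 1 new [(1,3)] -> total=1
Click 2 (0,1) count=1: revealed 1 new [(0,1)] -> total=2
Click 3 (2,4) count=0: revealed 8 new [(1,4) (1,5) (2,3) (2,4) (2,5) (3,3) (3,4) (3,5)] -> total=10
Click 4 (1,5) count=2: revealed 0 new [(none)] -> total=10

Answer: .#.....
...###.
...###.
...###.
.......
.......
.......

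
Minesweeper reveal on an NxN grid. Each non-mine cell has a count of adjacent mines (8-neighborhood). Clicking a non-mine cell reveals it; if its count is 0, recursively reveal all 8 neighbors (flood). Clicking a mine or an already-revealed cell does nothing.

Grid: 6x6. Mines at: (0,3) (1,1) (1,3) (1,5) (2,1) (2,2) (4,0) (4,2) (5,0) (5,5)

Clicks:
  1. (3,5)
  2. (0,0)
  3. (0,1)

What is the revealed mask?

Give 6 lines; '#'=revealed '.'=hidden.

Click 1 (3,5) count=0: revealed 9 new [(2,3) (2,4) (2,5) (3,3) (3,4) (3,5) (4,3) (4,4) (4,5)] -> total=9
Click 2 (0,0) count=1: revealed 1 new [(0,0)] -> total=10
Click 3 (0,1) count=1: revealed 1 new [(0,1)] -> total=11

Answer: ##....
......
...###
...###
...###
......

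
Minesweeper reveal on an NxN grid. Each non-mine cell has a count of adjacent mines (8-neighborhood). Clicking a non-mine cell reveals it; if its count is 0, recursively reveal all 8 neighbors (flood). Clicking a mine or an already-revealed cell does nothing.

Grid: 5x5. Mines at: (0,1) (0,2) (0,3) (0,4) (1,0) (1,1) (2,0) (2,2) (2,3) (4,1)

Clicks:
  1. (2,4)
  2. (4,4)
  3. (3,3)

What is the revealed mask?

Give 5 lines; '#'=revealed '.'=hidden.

Answer: .....
.....
....#
..###
..###

Derivation:
Click 1 (2,4) count=1: revealed 1 new [(2,4)] -> total=1
Click 2 (4,4) count=0: revealed 6 new [(3,2) (3,3) (3,4) (4,2) (4,3) (4,4)] -> total=7
Click 3 (3,3) count=2: revealed 0 new [(none)] -> total=7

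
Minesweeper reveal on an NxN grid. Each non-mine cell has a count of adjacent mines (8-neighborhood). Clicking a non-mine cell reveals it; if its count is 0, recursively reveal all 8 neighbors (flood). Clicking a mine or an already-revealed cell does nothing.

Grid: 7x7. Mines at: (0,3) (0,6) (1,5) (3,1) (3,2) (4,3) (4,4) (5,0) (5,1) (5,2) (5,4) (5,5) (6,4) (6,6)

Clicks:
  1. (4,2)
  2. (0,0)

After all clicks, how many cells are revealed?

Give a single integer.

Answer: 10

Derivation:
Click 1 (4,2) count=5: revealed 1 new [(4,2)] -> total=1
Click 2 (0,0) count=0: revealed 9 new [(0,0) (0,1) (0,2) (1,0) (1,1) (1,2) (2,0) (2,1) (2,2)] -> total=10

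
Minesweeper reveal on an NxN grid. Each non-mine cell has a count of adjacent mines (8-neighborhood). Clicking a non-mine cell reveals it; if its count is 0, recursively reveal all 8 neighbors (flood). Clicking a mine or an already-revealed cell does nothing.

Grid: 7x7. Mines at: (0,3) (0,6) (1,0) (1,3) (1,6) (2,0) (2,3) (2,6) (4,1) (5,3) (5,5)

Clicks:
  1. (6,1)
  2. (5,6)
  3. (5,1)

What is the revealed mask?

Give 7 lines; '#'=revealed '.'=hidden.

Answer: .......
.......
.......
.......
.......
###...#
###....

Derivation:
Click 1 (6,1) count=0: revealed 6 new [(5,0) (5,1) (5,2) (6,0) (6,1) (6,2)] -> total=6
Click 2 (5,6) count=1: revealed 1 new [(5,6)] -> total=7
Click 3 (5,1) count=1: revealed 0 new [(none)] -> total=7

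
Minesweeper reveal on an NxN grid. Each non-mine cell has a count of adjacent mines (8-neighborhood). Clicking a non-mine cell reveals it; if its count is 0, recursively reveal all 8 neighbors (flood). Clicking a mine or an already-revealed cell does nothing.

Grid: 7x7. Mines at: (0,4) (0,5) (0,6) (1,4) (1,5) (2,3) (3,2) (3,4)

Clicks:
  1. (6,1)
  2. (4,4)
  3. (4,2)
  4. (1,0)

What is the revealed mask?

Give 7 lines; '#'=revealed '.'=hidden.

Answer: ####...
####...
###..##
##...##
#######
#######
#######

Derivation:
Click 1 (6,1) count=0: revealed 38 new [(0,0) (0,1) (0,2) (0,3) (1,0) (1,1) (1,2) (1,3) (2,0) (2,1) (2,2) (2,5) (2,6) (3,0) (3,1) (3,5) (3,6) (4,0) (4,1) (4,2) (4,3) (4,4) (4,5) (4,6) (5,0) (5,1) (5,2) (5,3) (5,4) (5,5) (5,6) (6,0) (6,1) (6,2) (6,3) (6,4) (6,5) (6,6)] -> total=38
Click 2 (4,4) count=1: revealed 0 new [(none)] -> total=38
Click 3 (4,2) count=1: revealed 0 new [(none)] -> total=38
Click 4 (1,0) count=0: revealed 0 new [(none)] -> total=38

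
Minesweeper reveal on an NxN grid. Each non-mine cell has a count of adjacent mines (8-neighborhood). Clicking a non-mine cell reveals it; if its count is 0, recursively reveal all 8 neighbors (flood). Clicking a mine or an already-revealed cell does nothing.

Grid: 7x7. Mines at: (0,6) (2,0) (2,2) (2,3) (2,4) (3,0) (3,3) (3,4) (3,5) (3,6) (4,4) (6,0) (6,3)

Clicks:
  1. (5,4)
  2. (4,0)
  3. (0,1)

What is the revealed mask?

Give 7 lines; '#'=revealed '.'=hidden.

Answer: ######.
######.
.......
.......
#......
....#..
.......

Derivation:
Click 1 (5,4) count=2: revealed 1 new [(5,4)] -> total=1
Click 2 (4,0) count=1: revealed 1 new [(4,0)] -> total=2
Click 3 (0,1) count=0: revealed 12 new [(0,0) (0,1) (0,2) (0,3) (0,4) (0,5) (1,0) (1,1) (1,2) (1,3) (1,4) (1,5)] -> total=14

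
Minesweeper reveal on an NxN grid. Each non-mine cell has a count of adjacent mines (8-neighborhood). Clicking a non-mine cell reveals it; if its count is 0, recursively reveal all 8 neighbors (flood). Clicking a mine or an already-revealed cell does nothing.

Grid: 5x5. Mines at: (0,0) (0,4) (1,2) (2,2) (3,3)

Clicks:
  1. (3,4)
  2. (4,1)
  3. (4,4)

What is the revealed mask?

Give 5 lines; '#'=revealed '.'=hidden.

Click 1 (3,4) count=1: revealed 1 new [(3,4)] -> total=1
Click 2 (4,1) count=0: revealed 10 new [(1,0) (1,1) (2,0) (2,1) (3,0) (3,1) (3,2) (4,0) (4,1) (4,2)] -> total=11
Click 3 (4,4) count=1: revealed 1 new [(4,4)] -> total=12

Answer: .....
##...
##...
###.#
###.#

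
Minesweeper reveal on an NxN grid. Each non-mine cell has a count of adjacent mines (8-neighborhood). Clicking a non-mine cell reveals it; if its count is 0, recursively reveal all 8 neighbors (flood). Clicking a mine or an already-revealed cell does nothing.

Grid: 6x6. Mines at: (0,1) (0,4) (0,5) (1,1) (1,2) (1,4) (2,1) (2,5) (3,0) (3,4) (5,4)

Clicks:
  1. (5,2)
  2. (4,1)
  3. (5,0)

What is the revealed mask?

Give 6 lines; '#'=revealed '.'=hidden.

Click 1 (5,2) count=0: revealed 11 new [(3,1) (3,2) (3,3) (4,0) (4,1) (4,2) (4,3) (5,0) (5,1) (5,2) (5,3)] -> total=11
Click 2 (4,1) count=1: revealed 0 new [(none)] -> total=11
Click 3 (5,0) count=0: revealed 0 new [(none)] -> total=11

Answer: ......
......
......
.###..
####..
####..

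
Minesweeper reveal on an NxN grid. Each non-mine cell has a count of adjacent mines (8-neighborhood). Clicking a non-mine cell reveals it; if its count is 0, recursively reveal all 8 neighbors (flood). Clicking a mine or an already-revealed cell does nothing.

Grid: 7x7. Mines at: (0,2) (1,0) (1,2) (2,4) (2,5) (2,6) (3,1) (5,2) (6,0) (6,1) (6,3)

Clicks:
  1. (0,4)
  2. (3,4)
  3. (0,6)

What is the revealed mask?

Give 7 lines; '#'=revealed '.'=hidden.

Answer: ...####
...####
.......
....#..
.......
.......
.......

Derivation:
Click 1 (0,4) count=0: revealed 8 new [(0,3) (0,4) (0,5) (0,6) (1,3) (1,4) (1,5) (1,6)] -> total=8
Click 2 (3,4) count=2: revealed 1 new [(3,4)] -> total=9
Click 3 (0,6) count=0: revealed 0 new [(none)] -> total=9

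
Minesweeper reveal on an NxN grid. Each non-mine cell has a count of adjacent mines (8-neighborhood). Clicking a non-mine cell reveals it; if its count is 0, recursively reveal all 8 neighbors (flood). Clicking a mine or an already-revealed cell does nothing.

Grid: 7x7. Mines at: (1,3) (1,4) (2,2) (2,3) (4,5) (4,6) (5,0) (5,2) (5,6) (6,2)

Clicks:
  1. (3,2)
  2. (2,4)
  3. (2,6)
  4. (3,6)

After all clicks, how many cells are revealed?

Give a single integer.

Click 1 (3,2) count=2: revealed 1 new [(3,2)] -> total=1
Click 2 (2,4) count=3: revealed 1 new [(2,4)] -> total=2
Click 3 (2,6) count=0: revealed 8 new [(0,5) (0,6) (1,5) (1,6) (2,5) (2,6) (3,5) (3,6)] -> total=10
Click 4 (3,6) count=2: revealed 0 new [(none)] -> total=10

Answer: 10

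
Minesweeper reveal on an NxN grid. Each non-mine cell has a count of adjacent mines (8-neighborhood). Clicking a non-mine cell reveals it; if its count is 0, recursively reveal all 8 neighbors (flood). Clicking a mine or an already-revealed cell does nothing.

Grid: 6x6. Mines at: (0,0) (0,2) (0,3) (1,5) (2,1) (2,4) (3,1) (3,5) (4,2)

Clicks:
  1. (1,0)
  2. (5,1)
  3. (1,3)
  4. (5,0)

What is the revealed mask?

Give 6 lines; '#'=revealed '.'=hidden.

Click 1 (1,0) count=2: revealed 1 new [(1,0)] -> total=1
Click 2 (5,1) count=1: revealed 1 new [(5,1)] -> total=2
Click 3 (1,3) count=3: revealed 1 new [(1,3)] -> total=3
Click 4 (5,0) count=0: revealed 3 new [(4,0) (4,1) (5,0)] -> total=6

Answer: ......
#..#..
......
......
##....
##....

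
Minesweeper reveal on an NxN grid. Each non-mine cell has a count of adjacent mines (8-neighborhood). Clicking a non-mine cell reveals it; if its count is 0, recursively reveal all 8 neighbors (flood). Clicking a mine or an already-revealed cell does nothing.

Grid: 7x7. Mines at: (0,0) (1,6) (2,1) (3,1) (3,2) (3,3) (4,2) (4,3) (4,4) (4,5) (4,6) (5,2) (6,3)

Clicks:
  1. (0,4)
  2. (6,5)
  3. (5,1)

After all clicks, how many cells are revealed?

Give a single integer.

Click 1 (0,4) count=0: revealed 14 new [(0,1) (0,2) (0,3) (0,4) (0,5) (1,1) (1,2) (1,3) (1,4) (1,5) (2,2) (2,3) (2,4) (2,5)] -> total=14
Click 2 (6,5) count=0: revealed 6 new [(5,4) (5,5) (5,6) (6,4) (6,5) (6,6)] -> total=20
Click 3 (5,1) count=2: revealed 1 new [(5,1)] -> total=21

Answer: 21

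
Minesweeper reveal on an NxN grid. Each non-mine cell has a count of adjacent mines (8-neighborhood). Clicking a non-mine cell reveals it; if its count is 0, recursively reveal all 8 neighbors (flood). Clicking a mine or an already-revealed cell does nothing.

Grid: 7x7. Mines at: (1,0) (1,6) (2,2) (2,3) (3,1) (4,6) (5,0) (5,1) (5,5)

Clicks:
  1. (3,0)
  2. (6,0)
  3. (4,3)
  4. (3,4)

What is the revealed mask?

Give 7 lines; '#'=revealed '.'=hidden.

Answer: .......
.......
.......
#.###..
..###..
..###..
#.###..

Derivation:
Click 1 (3,0) count=1: revealed 1 new [(3,0)] -> total=1
Click 2 (6,0) count=2: revealed 1 new [(6,0)] -> total=2
Click 3 (4,3) count=0: revealed 12 new [(3,2) (3,3) (3,4) (4,2) (4,3) (4,4) (5,2) (5,3) (5,4) (6,2) (6,3) (6,4)] -> total=14
Click 4 (3,4) count=1: revealed 0 new [(none)] -> total=14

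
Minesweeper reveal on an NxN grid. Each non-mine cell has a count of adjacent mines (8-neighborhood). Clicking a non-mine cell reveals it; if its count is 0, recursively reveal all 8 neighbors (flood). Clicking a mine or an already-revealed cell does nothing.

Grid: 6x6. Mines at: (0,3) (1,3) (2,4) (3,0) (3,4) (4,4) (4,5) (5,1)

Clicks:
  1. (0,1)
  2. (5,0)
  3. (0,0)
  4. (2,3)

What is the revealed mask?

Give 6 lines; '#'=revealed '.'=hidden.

Answer: ###...
###...
####..
......
......
#.....

Derivation:
Click 1 (0,1) count=0: revealed 9 new [(0,0) (0,1) (0,2) (1,0) (1,1) (1,2) (2,0) (2,1) (2,2)] -> total=9
Click 2 (5,0) count=1: revealed 1 new [(5,0)] -> total=10
Click 3 (0,0) count=0: revealed 0 new [(none)] -> total=10
Click 4 (2,3) count=3: revealed 1 new [(2,3)] -> total=11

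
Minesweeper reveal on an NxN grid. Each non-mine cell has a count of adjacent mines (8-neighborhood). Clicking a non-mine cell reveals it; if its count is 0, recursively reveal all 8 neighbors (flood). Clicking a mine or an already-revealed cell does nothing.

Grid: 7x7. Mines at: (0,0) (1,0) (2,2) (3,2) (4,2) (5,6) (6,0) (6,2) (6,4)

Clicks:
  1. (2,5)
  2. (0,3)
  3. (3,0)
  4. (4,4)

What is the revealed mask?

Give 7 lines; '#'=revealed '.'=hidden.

Answer: .######
.######
##.####
##.####
##.####
##.###.
.......

Derivation:
Click 1 (2,5) count=0: revealed 27 new [(0,1) (0,2) (0,3) (0,4) (0,5) (0,6) (1,1) (1,2) (1,3) (1,4) (1,5) (1,6) (2,3) (2,4) (2,5) (2,6) (3,3) (3,4) (3,5) (3,6) (4,3) (4,4) (4,5) (4,6) (5,3) (5,4) (5,5)] -> total=27
Click 2 (0,3) count=0: revealed 0 new [(none)] -> total=27
Click 3 (3,0) count=0: revealed 8 new [(2,0) (2,1) (3,0) (3,1) (4,0) (4,1) (5,0) (5,1)] -> total=35
Click 4 (4,4) count=0: revealed 0 new [(none)] -> total=35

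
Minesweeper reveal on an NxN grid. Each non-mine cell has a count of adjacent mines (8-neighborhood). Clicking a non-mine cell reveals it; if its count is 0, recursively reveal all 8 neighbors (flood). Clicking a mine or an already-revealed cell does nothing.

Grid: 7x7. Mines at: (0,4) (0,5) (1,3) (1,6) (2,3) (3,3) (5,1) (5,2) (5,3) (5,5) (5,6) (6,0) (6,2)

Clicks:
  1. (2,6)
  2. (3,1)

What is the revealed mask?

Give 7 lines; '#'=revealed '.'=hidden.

Answer: ###....
###....
###...#
###....
###....
.......
.......

Derivation:
Click 1 (2,6) count=1: revealed 1 new [(2,6)] -> total=1
Click 2 (3,1) count=0: revealed 15 new [(0,0) (0,1) (0,2) (1,0) (1,1) (1,2) (2,0) (2,1) (2,2) (3,0) (3,1) (3,2) (4,0) (4,1) (4,2)] -> total=16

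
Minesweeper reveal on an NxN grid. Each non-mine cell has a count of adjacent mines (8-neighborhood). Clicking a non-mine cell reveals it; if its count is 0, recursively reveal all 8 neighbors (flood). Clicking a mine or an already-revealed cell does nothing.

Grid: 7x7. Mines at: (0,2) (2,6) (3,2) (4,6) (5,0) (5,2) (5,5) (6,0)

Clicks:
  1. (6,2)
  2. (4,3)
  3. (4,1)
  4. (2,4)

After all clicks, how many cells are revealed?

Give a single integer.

Click 1 (6,2) count=1: revealed 1 new [(6,2)] -> total=1
Click 2 (4,3) count=2: revealed 1 new [(4,3)] -> total=2
Click 3 (4,1) count=3: revealed 1 new [(4,1)] -> total=3
Click 4 (2,4) count=0: revealed 16 new [(0,3) (0,4) (0,5) (0,6) (1,3) (1,4) (1,5) (1,6) (2,3) (2,4) (2,5) (3,3) (3,4) (3,5) (4,4) (4,5)] -> total=19

Answer: 19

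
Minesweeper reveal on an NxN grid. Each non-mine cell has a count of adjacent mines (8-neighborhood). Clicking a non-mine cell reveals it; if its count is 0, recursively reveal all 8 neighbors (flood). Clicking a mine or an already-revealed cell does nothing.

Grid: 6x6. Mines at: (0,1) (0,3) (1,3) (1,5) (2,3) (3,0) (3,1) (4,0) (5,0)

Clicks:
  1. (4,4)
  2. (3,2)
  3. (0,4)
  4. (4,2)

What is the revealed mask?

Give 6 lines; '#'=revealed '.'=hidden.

Click 1 (4,4) count=0: revealed 16 new [(2,4) (2,5) (3,2) (3,3) (3,4) (3,5) (4,1) (4,2) (4,3) (4,4) (4,5) (5,1) (5,2) (5,3) (5,4) (5,5)] -> total=16
Click 2 (3,2) count=2: revealed 0 new [(none)] -> total=16
Click 3 (0,4) count=3: revealed 1 new [(0,4)] -> total=17
Click 4 (4,2) count=1: revealed 0 new [(none)] -> total=17

Answer: ....#.
......
....##
..####
.#####
.#####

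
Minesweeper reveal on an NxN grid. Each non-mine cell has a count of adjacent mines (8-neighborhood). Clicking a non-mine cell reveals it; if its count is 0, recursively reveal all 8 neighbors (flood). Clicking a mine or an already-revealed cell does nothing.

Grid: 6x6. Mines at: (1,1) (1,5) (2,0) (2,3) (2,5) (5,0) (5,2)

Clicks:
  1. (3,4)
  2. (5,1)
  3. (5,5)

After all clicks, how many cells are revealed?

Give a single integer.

Click 1 (3,4) count=2: revealed 1 new [(3,4)] -> total=1
Click 2 (5,1) count=2: revealed 1 new [(5,1)] -> total=2
Click 3 (5,5) count=0: revealed 8 new [(3,3) (3,5) (4,3) (4,4) (4,5) (5,3) (5,4) (5,5)] -> total=10

Answer: 10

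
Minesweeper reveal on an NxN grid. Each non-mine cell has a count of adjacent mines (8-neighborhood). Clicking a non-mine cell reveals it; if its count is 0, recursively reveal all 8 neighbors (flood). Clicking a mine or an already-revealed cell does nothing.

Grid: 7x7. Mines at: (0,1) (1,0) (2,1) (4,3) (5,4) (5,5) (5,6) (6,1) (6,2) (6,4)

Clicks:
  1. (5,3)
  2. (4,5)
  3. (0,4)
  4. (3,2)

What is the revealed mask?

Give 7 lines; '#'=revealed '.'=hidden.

Click 1 (5,3) count=4: revealed 1 new [(5,3)] -> total=1
Click 2 (4,5) count=3: revealed 1 new [(4,5)] -> total=2
Click 3 (0,4) count=0: revealed 22 new [(0,2) (0,3) (0,4) (0,5) (0,6) (1,2) (1,3) (1,4) (1,5) (1,6) (2,2) (2,3) (2,4) (2,5) (2,6) (3,2) (3,3) (3,4) (3,5) (3,6) (4,4) (4,6)] -> total=24
Click 4 (3,2) count=2: revealed 0 new [(none)] -> total=24

Answer: ..#####
..#####
..#####
..#####
....###
...#...
.......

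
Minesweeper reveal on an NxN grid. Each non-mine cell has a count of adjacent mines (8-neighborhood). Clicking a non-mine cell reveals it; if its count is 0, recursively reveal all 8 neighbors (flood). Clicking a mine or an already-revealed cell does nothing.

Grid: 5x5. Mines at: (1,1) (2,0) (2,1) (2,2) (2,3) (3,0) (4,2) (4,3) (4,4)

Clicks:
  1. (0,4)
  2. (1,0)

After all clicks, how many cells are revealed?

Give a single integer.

Click 1 (0,4) count=0: revealed 6 new [(0,2) (0,3) (0,4) (1,2) (1,3) (1,4)] -> total=6
Click 2 (1,0) count=3: revealed 1 new [(1,0)] -> total=7

Answer: 7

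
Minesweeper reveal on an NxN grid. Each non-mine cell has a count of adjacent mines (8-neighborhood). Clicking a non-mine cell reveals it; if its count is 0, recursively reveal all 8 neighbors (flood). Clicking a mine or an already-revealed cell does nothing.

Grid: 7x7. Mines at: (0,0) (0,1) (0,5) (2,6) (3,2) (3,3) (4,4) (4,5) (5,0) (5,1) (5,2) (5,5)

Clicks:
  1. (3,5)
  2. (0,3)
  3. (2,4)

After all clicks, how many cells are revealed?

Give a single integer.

Answer: 10

Derivation:
Click 1 (3,5) count=3: revealed 1 new [(3,5)] -> total=1
Click 2 (0,3) count=0: revealed 9 new [(0,2) (0,3) (0,4) (1,2) (1,3) (1,4) (2,2) (2,3) (2,4)] -> total=10
Click 3 (2,4) count=1: revealed 0 new [(none)] -> total=10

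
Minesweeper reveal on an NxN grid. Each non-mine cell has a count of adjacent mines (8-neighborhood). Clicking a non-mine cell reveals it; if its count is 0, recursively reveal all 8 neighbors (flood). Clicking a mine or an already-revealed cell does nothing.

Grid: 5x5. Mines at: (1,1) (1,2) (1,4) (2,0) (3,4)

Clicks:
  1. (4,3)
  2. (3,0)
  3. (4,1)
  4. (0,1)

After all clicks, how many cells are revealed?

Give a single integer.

Click 1 (4,3) count=1: revealed 1 new [(4,3)] -> total=1
Click 2 (3,0) count=1: revealed 1 new [(3,0)] -> total=2
Click 3 (4,1) count=0: revealed 9 new [(2,1) (2,2) (2,3) (3,1) (3,2) (3,3) (4,0) (4,1) (4,2)] -> total=11
Click 4 (0,1) count=2: revealed 1 new [(0,1)] -> total=12

Answer: 12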